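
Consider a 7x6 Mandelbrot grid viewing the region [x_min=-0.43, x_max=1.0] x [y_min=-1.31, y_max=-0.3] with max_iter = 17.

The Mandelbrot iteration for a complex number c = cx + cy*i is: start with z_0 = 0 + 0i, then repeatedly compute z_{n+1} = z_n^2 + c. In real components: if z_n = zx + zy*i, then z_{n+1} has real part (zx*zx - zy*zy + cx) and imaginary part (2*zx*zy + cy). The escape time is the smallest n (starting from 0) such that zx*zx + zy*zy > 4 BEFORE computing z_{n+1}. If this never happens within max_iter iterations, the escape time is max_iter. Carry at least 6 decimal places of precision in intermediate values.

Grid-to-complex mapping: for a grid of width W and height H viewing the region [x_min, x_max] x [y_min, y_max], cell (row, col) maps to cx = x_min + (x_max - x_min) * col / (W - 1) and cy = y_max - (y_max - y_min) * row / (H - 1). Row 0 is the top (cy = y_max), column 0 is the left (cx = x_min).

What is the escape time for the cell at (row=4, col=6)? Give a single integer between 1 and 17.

Answer: 2

Derivation:
z_0 = 0 + 0i, c = 1.0000 + -1.1080i
Iter 1: z = 1.0000 + -1.1080i, |z|^2 = 2.2277
Iter 2: z = 0.7723 + -3.3240i, |z|^2 = 11.6455
Escaped at iteration 2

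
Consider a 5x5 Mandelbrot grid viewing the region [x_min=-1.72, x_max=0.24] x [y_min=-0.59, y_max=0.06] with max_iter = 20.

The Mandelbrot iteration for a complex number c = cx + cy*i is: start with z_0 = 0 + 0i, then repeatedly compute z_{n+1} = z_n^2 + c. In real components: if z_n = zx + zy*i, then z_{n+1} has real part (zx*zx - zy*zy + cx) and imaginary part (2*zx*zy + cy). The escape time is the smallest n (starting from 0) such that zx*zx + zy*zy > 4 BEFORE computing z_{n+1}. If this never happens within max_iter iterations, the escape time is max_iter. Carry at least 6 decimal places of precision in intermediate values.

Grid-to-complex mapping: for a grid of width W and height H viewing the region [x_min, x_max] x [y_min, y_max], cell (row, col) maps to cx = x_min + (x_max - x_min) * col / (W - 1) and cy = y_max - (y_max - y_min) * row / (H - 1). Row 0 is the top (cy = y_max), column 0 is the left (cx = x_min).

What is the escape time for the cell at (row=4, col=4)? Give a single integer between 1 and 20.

z_0 = 0 + 0i, c = 0.2400 + -0.5900i
Iter 1: z = 0.2400 + -0.5900i, |z|^2 = 0.4057
Iter 2: z = -0.0505 + -0.8732i, |z|^2 = 0.7650
Iter 3: z = -0.5199 + -0.5018i, |z|^2 = 0.5221
Iter 4: z = 0.2585 + -0.0682i, |z|^2 = 0.0715
Iter 5: z = 0.3022 + -0.6253i, |z|^2 = 0.4823
Iter 6: z = -0.0596 + -0.9679i, |z|^2 = 0.9403
Iter 7: z = -0.6932 + -0.4746i, |z|^2 = 0.7058
Iter 8: z = 0.4954 + 0.0680i, |z|^2 = 0.2500
Iter 9: z = 0.4808 + -0.5227i, |z|^2 = 0.5043
Iter 10: z = 0.1980 + -1.0926i, |z|^2 = 1.2329
Iter 11: z = -0.9145 + -1.0226i, |z|^2 = 1.8820
Iter 12: z = 0.0307 + 1.2803i, |z|^2 = 1.6401
Iter 13: z = -1.3982 + -0.5115i, |z|^2 = 2.2166
Iter 14: z = 1.9334 + 0.8404i, |z|^2 = 4.4442
Escaped at iteration 14

Answer: 14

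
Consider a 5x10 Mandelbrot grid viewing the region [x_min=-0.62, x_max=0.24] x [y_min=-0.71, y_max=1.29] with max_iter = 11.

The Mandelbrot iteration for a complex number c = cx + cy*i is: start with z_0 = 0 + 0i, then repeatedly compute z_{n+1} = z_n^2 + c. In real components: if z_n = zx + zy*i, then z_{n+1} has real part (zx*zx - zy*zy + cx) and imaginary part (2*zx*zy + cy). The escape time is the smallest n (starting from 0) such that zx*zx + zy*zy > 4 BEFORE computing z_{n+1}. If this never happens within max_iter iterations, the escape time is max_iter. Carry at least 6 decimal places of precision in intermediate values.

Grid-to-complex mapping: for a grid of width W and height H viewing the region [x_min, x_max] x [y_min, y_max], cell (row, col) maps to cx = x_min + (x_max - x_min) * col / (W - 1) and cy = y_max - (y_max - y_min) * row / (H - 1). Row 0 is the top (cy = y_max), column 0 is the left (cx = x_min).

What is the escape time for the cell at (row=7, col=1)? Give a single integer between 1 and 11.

z_0 = 0 + 0i, c = -0.4050 + -0.2656i
Iter 1: z = -0.4050 + -0.2656i, |z|^2 = 0.2345
Iter 2: z = -0.3115 + -0.0505i, |z|^2 = 0.0996
Iter 3: z = -0.3105 + -0.2341i, |z|^2 = 0.1512
Iter 4: z = -0.3634 + -0.1202i, |z|^2 = 0.1465
Iter 5: z = -0.2874 + -0.1782i, |z|^2 = 0.1144
Iter 6: z = -0.3542 + -0.1631i, |z|^2 = 0.1520
Iter 7: z = -0.3062 + -0.1500i, |z|^2 = 0.1162
Iter 8: z = -0.3338 + -0.1737i, |z|^2 = 0.1416
Iter 9: z = -0.3238 + -0.1496i, |z|^2 = 0.1272
Iter 10: z = -0.3226 + -0.1687i, |z|^2 = 0.1325

Answer: 11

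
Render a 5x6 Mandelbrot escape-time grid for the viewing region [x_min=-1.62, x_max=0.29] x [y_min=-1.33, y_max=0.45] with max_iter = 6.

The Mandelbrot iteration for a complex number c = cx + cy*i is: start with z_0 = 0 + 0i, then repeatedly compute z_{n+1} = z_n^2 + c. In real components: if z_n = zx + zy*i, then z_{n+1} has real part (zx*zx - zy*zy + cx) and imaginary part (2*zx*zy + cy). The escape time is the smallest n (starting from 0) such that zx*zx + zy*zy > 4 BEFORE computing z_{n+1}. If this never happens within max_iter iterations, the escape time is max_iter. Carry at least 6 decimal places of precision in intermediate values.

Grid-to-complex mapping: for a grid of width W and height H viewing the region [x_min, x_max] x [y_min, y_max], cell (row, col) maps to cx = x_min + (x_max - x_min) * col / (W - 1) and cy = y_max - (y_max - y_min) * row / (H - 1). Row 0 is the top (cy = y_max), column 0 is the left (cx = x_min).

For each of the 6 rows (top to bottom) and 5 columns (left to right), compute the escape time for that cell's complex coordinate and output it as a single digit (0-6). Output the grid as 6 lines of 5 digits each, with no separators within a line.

Answer: 36666
66666
46666
34666
23464
12222

Derivation:
(row=0, col=0): c = -1.6200 + 0.4500i → escape time 3
(row=0, col=1): c = -1.1425 + 0.4500i → escape time 6
(row=0, col=2): c = -0.6650 + 0.4500i → escape time 6
(row=0, col=3): c = -0.1875 + 0.4500i → escape time 6
(row=0, col=4): c = 0.2900 + 0.4500i → escape time 6
(row=1, col=0): c = -1.6200 + 0.0940i → escape time 6
(row=1, col=1): c = -1.1425 + 0.0940i → escape time 6
(row=1, col=2): c = -0.6650 + 0.0940i → escape time 6
(row=1, col=3): c = -0.1875 + 0.0940i → escape time 6
(row=1, col=4): c = 0.2900 + 0.0940i → escape time 6
(row=2, col=0): c = -1.6200 + -0.2620i → escape time 4
(row=2, col=1): c = -1.1425 + -0.2620i → escape time 6
(row=2, col=2): c = -0.6650 + -0.2620i → escape time 6
(row=2, col=3): c = -0.1875 + -0.2620i → escape time 6
(row=2, col=4): c = 0.2900 + -0.2620i → escape time 6
(row=3, col=0): c = -1.6200 + -0.6180i → escape time 3
(row=3, col=1): c = -1.1425 + -0.6180i → escape time 4
(row=3, col=2): c = -0.6650 + -0.6180i → escape time 6
(row=3, col=3): c = -0.1875 + -0.6180i → escape time 6
(row=3, col=4): c = 0.2900 + -0.6180i → escape time 6
(row=4, col=0): c = -1.6200 + -0.9740i → escape time 2
(row=4, col=1): c = -1.1425 + -0.9740i → escape time 3
(row=4, col=2): c = -0.6650 + -0.9740i → escape time 4
(row=4, col=3): c = -0.1875 + -0.9740i → escape time 6
(row=4, col=4): c = 0.2900 + -0.9740i → escape time 4
(row=5, col=0): c = -1.6200 + -1.3300i → escape time 1
(row=5, col=1): c = -1.1425 + -1.3300i → escape time 2
(row=5, col=2): c = -0.6650 + -1.3300i → escape time 2
(row=5, col=3): c = -0.1875 + -1.3300i → escape time 2
(row=5, col=4): c = 0.2900 + -1.3300i → escape time 2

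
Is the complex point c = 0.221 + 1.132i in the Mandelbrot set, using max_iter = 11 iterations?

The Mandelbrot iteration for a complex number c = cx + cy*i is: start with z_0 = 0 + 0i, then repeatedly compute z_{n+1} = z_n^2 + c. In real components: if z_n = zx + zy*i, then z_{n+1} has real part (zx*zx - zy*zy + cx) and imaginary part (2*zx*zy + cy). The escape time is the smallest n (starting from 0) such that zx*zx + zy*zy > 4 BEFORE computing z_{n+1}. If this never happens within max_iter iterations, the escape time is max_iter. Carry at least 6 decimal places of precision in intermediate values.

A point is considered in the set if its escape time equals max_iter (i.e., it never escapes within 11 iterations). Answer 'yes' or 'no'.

Answer: no

Derivation:
z_0 = 0 + 0i, c = 0.2210 + 1.1320i
Iter 1: z = 0.2210 + 1.1320i, |z|^2 = 1.3303
Iter 2: z = -1.0116 + 1.6323i, |z|^2 = 3.6878
Iter 3: z = -1.4202 + -2.1705i, |z|^2 = 6.7282
Escaped at iteration 3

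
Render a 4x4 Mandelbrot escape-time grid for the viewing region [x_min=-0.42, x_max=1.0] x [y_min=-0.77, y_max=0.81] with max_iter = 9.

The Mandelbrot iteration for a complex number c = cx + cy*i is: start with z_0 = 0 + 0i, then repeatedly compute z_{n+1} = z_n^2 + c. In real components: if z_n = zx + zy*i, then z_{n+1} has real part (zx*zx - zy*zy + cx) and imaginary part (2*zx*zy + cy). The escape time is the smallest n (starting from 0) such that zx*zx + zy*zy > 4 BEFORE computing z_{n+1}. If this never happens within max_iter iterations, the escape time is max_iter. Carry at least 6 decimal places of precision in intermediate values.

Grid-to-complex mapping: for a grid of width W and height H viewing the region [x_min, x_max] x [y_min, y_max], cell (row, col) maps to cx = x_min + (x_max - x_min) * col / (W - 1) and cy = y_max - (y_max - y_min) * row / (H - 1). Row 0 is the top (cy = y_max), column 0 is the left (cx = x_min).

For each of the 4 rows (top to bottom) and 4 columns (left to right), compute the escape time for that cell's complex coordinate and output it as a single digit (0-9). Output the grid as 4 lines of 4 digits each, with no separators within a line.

Answer: 6732
9952
9952
6832

Derivation:
(row=0, col=0): c = -0.4200 + 0.8100i → escape time 6
(row=0, col=1): c = 0.0533 + 0.8100i → escape time 7
(row=0, col=2): c = 0.5267 + 0.8100i → escape time 3
(row=0, col=3): c = 1.0000 + 0.8100i → escape time 2
(row=1, col=0): c = -0.4200 + 0.2833i → escape time 9
(row=1, col=1): c = 0.0533 + 0.2833i → escape time 9
(row=1, col=2): c = 0.5267 + 0.2833i → escape time 5
(row=1, col=3): c = 1.0000 + 0.2833i → escape time 2
(row=2, col=0): c = -0.4200 + -0.2433i → escape time 9
(row=2, col=1): c = 0.0533 + -0.2433i → escape time 9
(row=2, col=2): c = 0.5267 + -0.2433i → escape time 5
(row=2, col=3): c = 1.0000 + -0.2433i → escape time 2
(row=3, col=0): c = -0.4200 + -0.7700i → escape time 6
(row=3, col=1): c = 0.0533 + -0.7700i → escape time 8
(row=3, col=2): c = 0.5267 + -0.7700i → escape time 3
(row=3, col=3): c = 1.0000 + -0.7700i → escape time 2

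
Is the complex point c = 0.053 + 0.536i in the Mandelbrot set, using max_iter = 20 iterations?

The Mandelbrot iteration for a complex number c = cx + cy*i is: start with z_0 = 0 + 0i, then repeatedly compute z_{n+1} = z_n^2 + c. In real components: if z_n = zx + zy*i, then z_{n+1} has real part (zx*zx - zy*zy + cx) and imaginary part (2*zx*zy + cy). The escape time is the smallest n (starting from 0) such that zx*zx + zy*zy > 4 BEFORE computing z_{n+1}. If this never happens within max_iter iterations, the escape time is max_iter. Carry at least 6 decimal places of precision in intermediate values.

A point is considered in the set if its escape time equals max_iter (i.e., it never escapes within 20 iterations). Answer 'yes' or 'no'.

z_0 = 0 + 0i, c = 0.0530 + 0.5360i
Iter 1: z = 0.0530 + 0.5360i, |z|^2 = 0.2901
Iter 2: z = -0.2315 + 0.5928i, |z|^2 = 0.4050
Iter 3: z = -0.2448 + 0.2615i, |z|^2 = 0.1284
Iter 4: z = 0.0445 + 0.4079i, |z|^2 = 0.1684
Iter 5: z = -0.1114 + 0.5723i, |z|^2 = 0.3400
Iter 6: z = -0.2622 + 0.4085i, |z|^2 = 0.2356
Iter 7: z = -0.0451 + 0.3218i, |z|^2 = 0.1056
Iter 8: z = -0.0485 + 0.5070i, |z|^2 = 0.2594
Iter 9: z = -0.2017 + 0.4868i, |z|^2 = 0.2776
Iter 10: z = -0.1433 + 0.3397i, |z|^2 = 0.1359
Iter 11: z = -0.0418 + 0.4387i, |z|^2 = 0.1942
Iter 12: z = -0.1377 + 0.4993i, |z|^2 = 0.2682
Iter 13: z = -0.1773 + 0.3985i, |z|^2 = 0.1903
Iter 14: z = -0.0744 + 0.3947i, |z|^2 = 0.1613
Iter 15: z = -0.0972 + 0.4773i, |z|^2 = 0.2373
Iter 16: z = -0.1654 + 0.4432i, |z|^2 = 0.2238
Iter 17: z = -0.1161 + 0.3894i, |z|^2 = 0.1651
Iter 18: z = -0.0852 + 0.4456i, |z|^2 = 0.2058
Iter 19: z = -0.1383 + 0.4601i, |z|^2 = 0.2308
Did not escape in 20 iterations → in set

Answer: yes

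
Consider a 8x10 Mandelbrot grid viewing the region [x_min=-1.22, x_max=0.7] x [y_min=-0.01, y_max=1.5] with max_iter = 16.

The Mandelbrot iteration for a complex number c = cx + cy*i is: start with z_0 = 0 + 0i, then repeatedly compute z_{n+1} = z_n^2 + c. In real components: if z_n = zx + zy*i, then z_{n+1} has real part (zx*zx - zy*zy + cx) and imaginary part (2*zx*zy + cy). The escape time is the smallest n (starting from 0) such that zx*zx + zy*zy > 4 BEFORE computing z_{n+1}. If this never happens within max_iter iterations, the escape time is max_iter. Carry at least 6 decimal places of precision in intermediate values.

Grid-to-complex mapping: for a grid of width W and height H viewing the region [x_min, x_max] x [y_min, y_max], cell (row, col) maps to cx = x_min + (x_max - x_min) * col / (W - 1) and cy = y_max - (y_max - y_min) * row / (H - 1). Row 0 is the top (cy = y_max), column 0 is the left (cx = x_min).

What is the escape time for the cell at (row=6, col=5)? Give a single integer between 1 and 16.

Answer: 16

Derivation:
z_0 = 0 + 0i, c = 0.1514 + 0.4933i
Iter 1: z = 0.1514 + 0.4933i, |z|^2 = 0.2663
Iter 2: z = -0.0690 + 0.6427i, |z|^2 = 0.4179
Iter 3: z = -0.2569 + 0.4046i, |z|^2 = 0.2297
Iter 4: z = 0.0537 + 0.2854i, |z|^2 = 0.0844
Iter 5: z = 0.0728 + 0.5240i, |z|^2 = 0.2799
Iter 6: z = -0.1178 + 0.5697i, |z|^2 = 0.3384
Iter 7: z = -0.1592 + 0.3591i, |z|^2 = 0.1543
Iter 8: z = 0.0479 + 0.3790i, |z|^2 = 0.1459
Iter 9: z = 0.0101 + 0.5296i, |z|^2 = 0.2806
Iter 10: z = -0.1290 + 0.5040i, |z|^2 = 0.2707
Iter 11: z = -0.0860 + 0.3633i, |z|^2 = 0.1394
Iter 12: z = 0.0268 + 0.4309i, |z|^2 = 0.1864
Iter 13: z = -0.0335 + 0.5164i, |z|^2 = 0.2678
Iter 14: z = -0.1141 + 0.4587i, |z|^2 = 0.2235
Iter 15: z = -0.0460 + 0.3886i, |z|^2 = 0.1531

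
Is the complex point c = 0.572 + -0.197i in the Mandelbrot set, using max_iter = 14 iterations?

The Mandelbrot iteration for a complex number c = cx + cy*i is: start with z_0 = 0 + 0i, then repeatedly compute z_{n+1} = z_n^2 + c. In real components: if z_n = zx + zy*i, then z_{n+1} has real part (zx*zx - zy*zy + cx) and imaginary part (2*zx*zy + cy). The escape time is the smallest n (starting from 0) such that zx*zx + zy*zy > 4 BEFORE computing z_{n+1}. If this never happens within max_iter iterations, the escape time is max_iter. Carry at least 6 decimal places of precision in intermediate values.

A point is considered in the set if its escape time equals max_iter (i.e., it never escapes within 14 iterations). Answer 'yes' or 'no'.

z_0 = 0 + 0i, c = 0.5720 + -0.1970i
Iter 1: z = 0.5720 + -0.1970i, |z|^2 = 0.3660
Iter 2: z = 0.8604 + -0.4224i, |z|^2 = 0.9186
Iter 3: z = 1.1339 + -0.9238i, |z|^2 = 2.1390
Iter 4: z = 1.0042 + -2.2919i, |z|^2 = 6.2612
Escaped at iteration 4

Answer: no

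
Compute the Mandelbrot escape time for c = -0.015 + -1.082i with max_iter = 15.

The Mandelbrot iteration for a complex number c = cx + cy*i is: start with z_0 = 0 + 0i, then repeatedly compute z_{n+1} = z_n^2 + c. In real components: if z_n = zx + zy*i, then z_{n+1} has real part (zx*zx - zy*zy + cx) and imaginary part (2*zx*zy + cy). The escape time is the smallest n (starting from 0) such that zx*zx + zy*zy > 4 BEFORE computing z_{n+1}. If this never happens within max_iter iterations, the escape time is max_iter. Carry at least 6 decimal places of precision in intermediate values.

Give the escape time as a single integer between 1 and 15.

Answer: 5

Derivation:
z_0 = 0 + 0i, c = -0.0150 + -1.0820i
Iter 1: z = -0.0150 + -1.0820i, |z|^2 = 1.1709
Iter 2: z = -1.1855 + -1.0495i, |z|^2 = 2.5069
Iter 3: z = 0.2889 + 1.4065i, |z|^2 = 2.0616
Iter 4: z = -1.9097 + -0.2694i, |z|^2 = 3.7194
Iter 5: z = 3.5593 + -0.0530i, |z|^2 = 12.6712
Escaped at iteration 5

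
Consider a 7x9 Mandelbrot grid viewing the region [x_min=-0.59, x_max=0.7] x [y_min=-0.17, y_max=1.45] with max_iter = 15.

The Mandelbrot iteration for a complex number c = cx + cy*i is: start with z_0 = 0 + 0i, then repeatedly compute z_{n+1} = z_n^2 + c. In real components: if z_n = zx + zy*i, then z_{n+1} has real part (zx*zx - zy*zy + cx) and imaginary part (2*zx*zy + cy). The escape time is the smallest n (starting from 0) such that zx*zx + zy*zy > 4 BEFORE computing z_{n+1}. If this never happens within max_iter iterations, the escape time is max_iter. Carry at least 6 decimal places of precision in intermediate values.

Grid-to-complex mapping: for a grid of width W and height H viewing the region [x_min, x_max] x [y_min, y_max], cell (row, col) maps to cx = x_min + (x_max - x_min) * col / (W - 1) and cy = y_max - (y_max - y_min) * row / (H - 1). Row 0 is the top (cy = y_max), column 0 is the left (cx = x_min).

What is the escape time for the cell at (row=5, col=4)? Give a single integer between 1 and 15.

z_0 = 0 + 0i, c = 0.2700 + 0.4375i
Iter 1: z = 0.2700 + 0.4375i, |z|^2 = 0.2643
Iter 2: z = 0.1515 + 0.6738i, |z|^2 = 0.4769
Iter 3: z = -0.1610 + 0.6416i, |z|^2 = 0.4376
Iter 4: z = -0.1158 + 0.2309i, |z|^2 = 0.0667
Iter 5: z = 0.2301 + 0.3840i, |z|^2 = 0.2004
Iter 6: z = 0.1755 + 0.6142i, |z|^2 = 0.4081
Iter 7: z = -0.0765 + 0.6530i, |z|^2 = 0.4323
Iter 8: z = -0.1506 + 0.3376i, |z|^2 = 0.1367
Iter 9: z = 0.1787 + 0.3358i, |z|^2 = 0.1447
Iter 10: z = 0.1892 + 0.5575i, |z|^2 = 0.3466
Iter 11: z = -0.0050 + 0.6484i, |z|^2 = 0.4205
Iter 12: z = -0.1504 + 0.4310i, |z|^2 = 0.2084
Iter 13: z = 0.1069 + 0.3078i, |z|^2 = 0.1062
Iter 14: z = 0.1867 + 0.5033i, |z|^2 = 0.2882

Answer: 15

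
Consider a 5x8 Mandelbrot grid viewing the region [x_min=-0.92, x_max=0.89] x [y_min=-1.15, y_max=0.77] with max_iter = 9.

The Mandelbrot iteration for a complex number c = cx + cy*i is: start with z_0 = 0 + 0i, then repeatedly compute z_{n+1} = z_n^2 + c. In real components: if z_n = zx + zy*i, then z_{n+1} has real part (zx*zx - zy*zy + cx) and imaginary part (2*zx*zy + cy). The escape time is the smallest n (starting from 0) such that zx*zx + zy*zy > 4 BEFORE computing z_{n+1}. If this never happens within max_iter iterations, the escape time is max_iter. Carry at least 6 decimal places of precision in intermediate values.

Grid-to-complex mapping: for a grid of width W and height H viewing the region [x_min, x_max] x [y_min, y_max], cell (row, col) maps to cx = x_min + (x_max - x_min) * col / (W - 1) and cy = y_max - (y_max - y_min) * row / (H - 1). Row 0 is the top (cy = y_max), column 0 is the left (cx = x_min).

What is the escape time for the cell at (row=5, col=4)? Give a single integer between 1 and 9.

Answer: 2

Derivation:
z_0 = 0 + 0i, c = 0.8900 + -0.6014i
Iter 1: z = 0.8900 + -0.6014i, |z|^2 = 1.1538
Iter 2: z = 1.3204 + -1.6720i, |z|^2 = 4.5389
Escaped at iteration 2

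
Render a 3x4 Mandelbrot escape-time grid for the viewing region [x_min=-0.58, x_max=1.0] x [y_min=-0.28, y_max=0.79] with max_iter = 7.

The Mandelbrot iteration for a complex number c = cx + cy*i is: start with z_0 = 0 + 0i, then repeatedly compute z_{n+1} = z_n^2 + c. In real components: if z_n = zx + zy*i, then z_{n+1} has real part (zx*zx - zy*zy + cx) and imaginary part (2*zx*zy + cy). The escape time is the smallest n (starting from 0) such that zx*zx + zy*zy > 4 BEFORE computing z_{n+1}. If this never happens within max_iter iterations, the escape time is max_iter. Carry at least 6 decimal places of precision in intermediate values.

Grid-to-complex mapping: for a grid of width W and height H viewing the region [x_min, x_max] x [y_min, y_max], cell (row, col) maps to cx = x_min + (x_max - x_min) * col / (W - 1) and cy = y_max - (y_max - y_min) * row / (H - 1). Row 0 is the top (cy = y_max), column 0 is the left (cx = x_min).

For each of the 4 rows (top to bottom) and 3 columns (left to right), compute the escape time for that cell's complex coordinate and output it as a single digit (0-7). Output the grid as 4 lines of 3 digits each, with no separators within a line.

(row=0, col=0): c = -0.5800 + 0.7900i → escape time 5
(row=0, col=1): c = 0.2100 + 0.7900i → escape time 5
(row=0, col=2): c = 1.0000 + 0.7900i → escape time 2
(row=1, col=0): c = -0.5800 + 0.4333i → escape time 7
(row=1, col=1): c = 0.2100 + 0.4333i → escape time 7
(row=1, col=2): c = 1.0000 + 0.4333i → escape time 2
(row=2, col=0): c = -0.5800 + 0.0767i → escape time 7
(row=2, col=1): c = 0.2100 + 0.0767i → escape time 7
(row=2, col=2): c = 1.0000 + 0.0767i → escape time 2
(row=3, col=0): c = -0.5800 + -0.2800i → escape time 7
(row=3, col=1): c = 0.2100 + -0.2800i → escape time 7
(row=3, col=2): c = 1.0000 + -0.2800i → escape time 2

Answer: 552
772
772
772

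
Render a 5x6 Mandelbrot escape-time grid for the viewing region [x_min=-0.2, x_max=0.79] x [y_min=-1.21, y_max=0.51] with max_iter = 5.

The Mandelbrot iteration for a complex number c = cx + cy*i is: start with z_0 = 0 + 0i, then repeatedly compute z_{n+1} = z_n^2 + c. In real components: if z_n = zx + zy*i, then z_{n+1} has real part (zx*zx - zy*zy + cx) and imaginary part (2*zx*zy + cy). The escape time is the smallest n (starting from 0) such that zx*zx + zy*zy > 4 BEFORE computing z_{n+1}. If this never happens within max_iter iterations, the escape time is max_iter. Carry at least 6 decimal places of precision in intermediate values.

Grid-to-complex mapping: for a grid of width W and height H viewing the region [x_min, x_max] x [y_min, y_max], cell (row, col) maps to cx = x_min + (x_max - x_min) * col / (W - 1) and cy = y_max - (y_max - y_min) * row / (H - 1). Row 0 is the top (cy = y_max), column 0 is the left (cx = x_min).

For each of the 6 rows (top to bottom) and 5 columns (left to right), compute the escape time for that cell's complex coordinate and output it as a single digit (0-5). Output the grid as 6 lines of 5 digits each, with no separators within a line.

Answer: 55543
55543
55543
55543
55432
33222

Derivation:
(row=0, col=0): c = -0.2000 + 0.5100i → escape time 5
(row=0, col=1): c = 0.0475 + 0.5100i → escape time 5
(row=0, col=2): c = 0.2950 + 0.5100i → escape time 5
(row=0, col=3): c = 0.5425 + 0.5100i → escape time 4
(row=0, col=4): c = 0.7900 + 0.5100i → escape time 3
(row=1, col=0): c = -0.2000 + 0.1660i → escape time 5
(row=1, col=1): c = 0.0475 + 0.1660i → escape time 5
(row=1, col=2): c = 0.2950 + 0.1660i → escape time 5
(row=1, col=3): c = 0.5425 + 0.1660i → escape time 4
(row=1, col=4): c = 0.7900 + 0.1660i → escape time 3
(row=2, col=0): c = -0.2000 + -0.1780i → escape time 5
(row=2, col=1): c = 0.0475 + -0.1780i → escape time 5
(row=2, col=2): c = 0.2950 + -0.1780i → escape time 5
(row=2, col=3): c = 0.5425 + -0.1780i → escape time 4
(row=2, col=4): c = 0.7900 + -0.1780i → escape time 3
(row=3, col=0): c = -0.2000 + -0.5220i → escape time 5
(row=3, col=1): c = 0.0475 + -0.5220i → escape time 5
(row=3, col=2): c = 0.2950 + -0.5220i → escape time 5
(row=3, col=3): c = 0.5425 + -0.5220i → escape time 4
(row=3, col=4): c = 0.7900 + -0.5220i → escape time 3
(row=4, col=0): c = -0.2000 + -0.8660i → escape time 5
(row=4, col=1): c = 0.0475 + -0.8660i → escape time 5
(row=4, col=2): c = 0.2950 + -0.8660i → escape time 4
(row=4, col=3): c = 0.5425 + -0.8660i → escape time 3
(row=4, col=4): c = 0.7900 + -0.8660i → escape time 2
(row=5, col=0): c = -0.2000 + -1.2100i → escape time 3
(row=5, col=1): c = 0.0475 + -1.2100i → escape time 3
(row=5, col=2): c = 0.2950 + -1.2100i → escape time 2
(row=5, col=3): c = 0.5425 + -1.2100i → escape time 2
(row=5, col=4): c = 0.7900 + -1.2100i → escape time 2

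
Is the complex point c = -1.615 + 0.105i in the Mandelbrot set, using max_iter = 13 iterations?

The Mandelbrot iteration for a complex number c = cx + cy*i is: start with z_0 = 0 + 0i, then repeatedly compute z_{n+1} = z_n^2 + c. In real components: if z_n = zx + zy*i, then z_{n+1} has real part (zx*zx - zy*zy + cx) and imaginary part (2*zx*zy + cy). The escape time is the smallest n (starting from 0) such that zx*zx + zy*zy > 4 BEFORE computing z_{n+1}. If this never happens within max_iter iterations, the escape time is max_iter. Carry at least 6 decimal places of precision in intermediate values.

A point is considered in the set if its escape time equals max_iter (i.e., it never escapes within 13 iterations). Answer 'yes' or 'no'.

z_0 = 0 + 0i, c = -1.6150 + 0.1050i
Iter 1: z = -1.6150 + 0.1050i, |z|^2 = 2.6193
Iter 2: z = 0.9822 + -0.2342i, |z|^2 = 1.0195
Iter 3: z = -0.7051 + -0.3550i, |z|^2 = 0.6232
Iter 4: z = -1.2438 + 0.6056i, |z|^2 = 1.9138
Iter 5: z = -0.4346 + -1.4015i, |z|^2 = 2.1530
Iter 6: z = -3.3902 + 1.3232i, |z|^2 = 13.2443
Escaped at iteration 6

Answer: no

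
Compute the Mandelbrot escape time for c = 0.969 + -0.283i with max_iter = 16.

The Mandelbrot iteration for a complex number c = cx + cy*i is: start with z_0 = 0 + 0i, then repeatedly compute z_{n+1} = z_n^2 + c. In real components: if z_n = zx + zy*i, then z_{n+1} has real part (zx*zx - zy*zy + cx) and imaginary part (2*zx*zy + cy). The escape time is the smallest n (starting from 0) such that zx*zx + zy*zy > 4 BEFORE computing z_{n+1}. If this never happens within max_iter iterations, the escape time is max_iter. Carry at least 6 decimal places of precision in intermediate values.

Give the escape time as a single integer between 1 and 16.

Answer: 2

Derivation:
z_0 = 0 + 0i, c = 0.9690 + -0.2830i
Iter 1: z = 0.9690 + -0.2830i, |z|^2 = 1.0191
Iter 2: z = 1.8279 + -0.8315i, |z|^2 = 4.0324
Escaped at iteration 2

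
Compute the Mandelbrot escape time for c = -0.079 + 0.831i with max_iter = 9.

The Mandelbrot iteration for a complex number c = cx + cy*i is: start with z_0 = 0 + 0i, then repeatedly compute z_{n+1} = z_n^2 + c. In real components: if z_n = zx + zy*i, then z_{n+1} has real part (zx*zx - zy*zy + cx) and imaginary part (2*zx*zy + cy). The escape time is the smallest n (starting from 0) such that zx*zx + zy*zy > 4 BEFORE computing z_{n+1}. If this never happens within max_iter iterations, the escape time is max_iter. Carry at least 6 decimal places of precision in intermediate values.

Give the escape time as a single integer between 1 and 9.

Answer: 9

Derivation:
z_0 = 0 + 0i, c = -0.0790 + 0.8310i
Iter 1: z = -0.0790 + 0.8310i, |z|^2 = 0.6968
Iter 2: z = -0.7633 + 0.6997i, |z|^2 = 1.0722
Iter 3: z = 0.0141 + -0.2372i, |z|^2 = 0.0565
Iter 4: z = -0.1351 + 0.8243i, |z|^2 = 0.6978
Iter 5: z = -0.7403 + 0.6083i, |z|^2 = 0.9181
Iter 6: z = 0.0989 + -0.0697i, |z|^2 = 0.0146
Iter 7: z = -0.0741 + 0.8172i, |z|^2 = 0.6733
Iter 8: z = -0.7414 + 0.7099i, |z|^2 = 1.0536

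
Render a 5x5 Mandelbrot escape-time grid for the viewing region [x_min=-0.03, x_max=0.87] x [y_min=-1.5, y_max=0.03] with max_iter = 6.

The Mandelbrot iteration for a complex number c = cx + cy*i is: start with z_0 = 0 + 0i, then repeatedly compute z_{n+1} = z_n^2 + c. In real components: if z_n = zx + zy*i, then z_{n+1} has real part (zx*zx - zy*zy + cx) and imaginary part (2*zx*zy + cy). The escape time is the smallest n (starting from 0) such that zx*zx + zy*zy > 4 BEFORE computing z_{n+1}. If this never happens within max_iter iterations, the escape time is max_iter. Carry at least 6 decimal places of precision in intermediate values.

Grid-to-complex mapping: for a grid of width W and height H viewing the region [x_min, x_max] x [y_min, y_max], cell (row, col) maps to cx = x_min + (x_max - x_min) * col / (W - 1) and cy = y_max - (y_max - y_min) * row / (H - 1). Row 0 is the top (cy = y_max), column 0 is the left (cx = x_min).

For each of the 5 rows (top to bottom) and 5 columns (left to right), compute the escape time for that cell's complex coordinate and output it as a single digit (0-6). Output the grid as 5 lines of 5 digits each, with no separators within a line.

Answer: 66643
66633
66432
43222
22222

Derivation:
(row=0, col=0): c = -0.0300 + 0.0300i → escape time 6
(row=0, col=1): c = 0.1950 + 0.0300i → escape time 6
(row=0, col=2): c = 0.4200 + 0.0300i → escape time 6
(row=0, col=3): c = 0.6450 + 0.0300i → escape time 4
(row=0, col=4): c = 0.8700 + 0.0300i → escape time 3
(row=1, col=0): c = -0.0300 + -0.3525i → escape time 6
(row=1, col=1): c = 0.1950 + -0.3525i → escape time 6
(row=1, col=2): c = 0.4200 + -0.3525i → escape time 6
(row=1, col=3): c = 0.6450 + -0.3525i → escape time 3
(row=1, col=4): c = 0.8700 + -0.3525i → escape time 3
(row=2, col=0): c = -0.0300 + -0.7350i → escape time 6
(row=2, col=1): c = 0.1950 + -0.7350i → escape time 6
(row=2, col=2): c = 0.4200 + -0.7350i → escape time 4
(row=2, col=3): c = 0.6450 + -0.7350i → escape time 3
(row=2, col=4): c = 0.8700 + -0.7350i → escape time 2
(row=3, col=0): c = -0.0300 + -1.1175i → escape time 4
(row=3, col=1): c = 0.1950 + -1.1175i → escape time 3
(row=3, col=2): c = 0.4200 + -1.1175i → escape time 2
(row=3, col=3): c = 0.6450 + -1.1175i → escape time 2
(row=3, col=4): c = 0.8700 + -1.1175i → escape time 2
(row=4, col=0): c = -0.0300 + -1.5000i → escape time 2
(row=4, col=1): c = 0.1950 + -1.5000i → escape time 2
(row=4, col=2): c = 0.4200 + -1.5000i → escape time 2
(row=4, col=3): c = 0.6450 + -1.5000i → escape time 2
(row=4, col=4): c = 0.8700 + -1.5000i → escape time 2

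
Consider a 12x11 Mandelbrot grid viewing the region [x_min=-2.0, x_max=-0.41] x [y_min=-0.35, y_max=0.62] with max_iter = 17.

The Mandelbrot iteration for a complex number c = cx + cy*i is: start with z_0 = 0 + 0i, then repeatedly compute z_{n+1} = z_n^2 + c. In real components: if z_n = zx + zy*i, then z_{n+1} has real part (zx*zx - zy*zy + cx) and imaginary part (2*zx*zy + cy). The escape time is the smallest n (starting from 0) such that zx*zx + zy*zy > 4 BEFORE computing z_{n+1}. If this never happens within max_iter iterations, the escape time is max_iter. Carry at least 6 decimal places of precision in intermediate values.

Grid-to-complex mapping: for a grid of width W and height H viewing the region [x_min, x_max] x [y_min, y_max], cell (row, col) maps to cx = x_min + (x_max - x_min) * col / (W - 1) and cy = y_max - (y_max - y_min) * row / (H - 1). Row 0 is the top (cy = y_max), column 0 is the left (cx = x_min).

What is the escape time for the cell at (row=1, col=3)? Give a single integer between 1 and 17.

z_0 = 0 + 0i, c = -1.5664 + 0.5230i
Iter 1: z = -1.5664 + 0.5230i, |z|^2 = 2.7270
Iter 2: z = 0.6136 + -1.1154i, |z|^2 = 1.6207
Iter 3: z = -2.4340 + -0.8458i, |z|^2 = 6.6399
Escaped at iteration 3

Answer: 3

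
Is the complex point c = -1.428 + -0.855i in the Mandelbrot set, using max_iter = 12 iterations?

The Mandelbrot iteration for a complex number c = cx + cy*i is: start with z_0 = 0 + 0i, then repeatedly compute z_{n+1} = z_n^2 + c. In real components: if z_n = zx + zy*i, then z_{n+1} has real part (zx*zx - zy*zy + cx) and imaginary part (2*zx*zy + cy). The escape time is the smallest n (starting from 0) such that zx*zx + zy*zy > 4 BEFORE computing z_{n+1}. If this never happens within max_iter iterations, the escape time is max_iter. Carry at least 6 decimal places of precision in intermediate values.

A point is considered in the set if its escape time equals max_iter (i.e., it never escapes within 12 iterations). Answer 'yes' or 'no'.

z_0 = 0 + 0i, c = -1.4280 + -0.8550i
Iter 1: z = -1.4280 + -0.8550i, |z|^2 = 2.7702
Iter 2: z = -0.1198 + 1.5869i, |z|^2 = 2.5325
Iter 3: z = -3.9318 + -1.2353i, |z|^2 = 16.9853
Escaped at iteration 3

Answer: no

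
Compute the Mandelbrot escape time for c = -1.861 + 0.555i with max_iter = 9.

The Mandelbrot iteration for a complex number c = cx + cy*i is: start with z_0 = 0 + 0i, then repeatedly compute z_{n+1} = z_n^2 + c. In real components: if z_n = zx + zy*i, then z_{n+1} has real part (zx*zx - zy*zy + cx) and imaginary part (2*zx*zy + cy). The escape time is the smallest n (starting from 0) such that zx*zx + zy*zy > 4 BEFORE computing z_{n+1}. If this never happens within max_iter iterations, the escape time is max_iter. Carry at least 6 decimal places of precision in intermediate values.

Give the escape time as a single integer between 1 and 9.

Answer: 3

Derivation:
z_0 = 0 + 0i, c = -1.8610 + 0.5550i
Iter 1: z = -1.8610 + 0.5550i, |z|^2 = 3.7713
Iter 2: z = 1.2943 + -1.5107i, |z|^2 = 3.9574
Iter 3: z = -2.4680 + -3.3556i, |z|^2 = 17.3514
Escaped at iteration 3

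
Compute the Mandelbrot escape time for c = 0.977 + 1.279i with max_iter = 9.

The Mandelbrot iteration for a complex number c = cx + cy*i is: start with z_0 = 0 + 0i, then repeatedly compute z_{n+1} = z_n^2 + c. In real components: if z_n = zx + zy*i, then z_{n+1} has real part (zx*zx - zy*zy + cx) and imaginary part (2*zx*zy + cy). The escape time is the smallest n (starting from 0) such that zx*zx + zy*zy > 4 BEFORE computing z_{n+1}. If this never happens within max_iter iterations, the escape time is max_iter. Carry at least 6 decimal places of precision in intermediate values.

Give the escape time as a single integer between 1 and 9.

z_0 = 0 + 0i, c = 0.9770 + 1.2790i
Iter 1: z = 0.9770 + 1.2790i, |z|^2 = 2.5904
Iter 2: z = 0.2957 + 3.7782i, |z|^2 = 14.3620
Escaped at iteration 2

Answer: 2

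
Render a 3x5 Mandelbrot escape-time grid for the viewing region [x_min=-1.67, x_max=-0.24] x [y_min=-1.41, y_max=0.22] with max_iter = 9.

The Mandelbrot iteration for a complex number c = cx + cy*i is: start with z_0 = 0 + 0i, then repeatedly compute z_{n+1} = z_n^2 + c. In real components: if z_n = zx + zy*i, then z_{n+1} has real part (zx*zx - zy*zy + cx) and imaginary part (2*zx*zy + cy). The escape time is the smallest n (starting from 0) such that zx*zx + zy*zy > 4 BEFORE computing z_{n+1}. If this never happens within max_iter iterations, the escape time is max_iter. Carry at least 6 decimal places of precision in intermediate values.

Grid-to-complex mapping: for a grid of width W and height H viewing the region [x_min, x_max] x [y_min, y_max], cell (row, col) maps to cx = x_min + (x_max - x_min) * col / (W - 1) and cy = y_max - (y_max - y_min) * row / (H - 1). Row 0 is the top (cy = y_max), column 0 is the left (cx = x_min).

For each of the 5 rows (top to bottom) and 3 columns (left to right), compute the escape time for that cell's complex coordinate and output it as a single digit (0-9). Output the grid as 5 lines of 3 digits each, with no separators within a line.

Answer: 499
499
359
236
122

Derivation:
(row=0, col=0): c = -1.6700 + 0.2200i → escape time 4
(row=0, col=1): c = -0.9550 + 0.2200i → escape time 9
(row=0, col=2): c = -0.2400 + 0.2200i → escape time 9
(row=1, col=0): c = -1.6700 + -0.1875i → escape time 4
(row=1, col=1): c = -0.9550 + -0.1875i → escape time 9
(row=1, col=2): c = -0.2400 + -0.1875i → escape time 9
(row=2, col=0): c = -1.6700 + -0.5950i → escape time 3
(row=2, col=1): c = -0.9550 + -0.5950i → escape time 5
(row=2, col=2): c = -0.2400 + -0.5950i → escape time 9
(row=3, col=0): c = -1.6700 + -1.0025i → escape time 2
(row=3, col=1): c = -0.9550 + -1.0025i → escape time 3
(row=3, col=2): c = -0.2400 + -1.0025i → escape time 6
(row=4, col=0): c = -1.6700 + -1.4100i → escape time 1
(row=4, col=1): c = -0.9550 + -1.4100i → escape time 2
(row=4, col=2): c = -0.2400 + -1.4100i → escape time 2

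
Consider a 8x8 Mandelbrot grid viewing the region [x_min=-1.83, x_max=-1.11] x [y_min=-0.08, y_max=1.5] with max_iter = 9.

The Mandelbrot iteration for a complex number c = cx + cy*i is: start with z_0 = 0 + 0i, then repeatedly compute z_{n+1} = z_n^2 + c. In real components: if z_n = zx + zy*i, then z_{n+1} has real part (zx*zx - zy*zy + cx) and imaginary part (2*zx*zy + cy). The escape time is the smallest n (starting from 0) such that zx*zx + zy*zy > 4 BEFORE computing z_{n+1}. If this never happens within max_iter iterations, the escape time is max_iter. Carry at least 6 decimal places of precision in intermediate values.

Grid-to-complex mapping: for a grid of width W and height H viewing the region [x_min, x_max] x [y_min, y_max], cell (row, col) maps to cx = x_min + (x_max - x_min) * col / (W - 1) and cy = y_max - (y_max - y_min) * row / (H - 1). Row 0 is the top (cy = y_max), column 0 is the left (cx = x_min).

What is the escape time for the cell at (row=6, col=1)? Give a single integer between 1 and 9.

Answer: 4

Derivation:
z_0 = 0 + 0i, c = -1.7271 + 0.1457i
Iter 1: z = -1.7271 + 0.1457i, |z|^2 = 3.0043
Iter 2: z = 1.2346 + -0.3576i, |z|^2 = 1.6522
Iter 3: z = -0.3307 + -0.7374i, |z|^2 = 0.6531
Iter 4: z = -2.1615 + 0.6334i, |z|^2 = 5.0733
Escaped at iteration 4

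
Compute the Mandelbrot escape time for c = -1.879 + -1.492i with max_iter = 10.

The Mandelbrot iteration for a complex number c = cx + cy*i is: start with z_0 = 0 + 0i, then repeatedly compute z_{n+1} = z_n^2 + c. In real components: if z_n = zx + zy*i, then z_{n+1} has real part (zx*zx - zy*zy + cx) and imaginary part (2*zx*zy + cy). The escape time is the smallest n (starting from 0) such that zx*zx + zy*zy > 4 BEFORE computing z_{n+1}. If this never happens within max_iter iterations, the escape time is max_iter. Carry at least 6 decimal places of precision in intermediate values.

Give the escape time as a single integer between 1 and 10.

Answer: 1

Derivation:
z_0 = 0 + 0i, c = -1.8790 + -1.4920i
Iter 1: z = -1.8790 + -1.4920i, |z|^2 = 5.7567
Escaped at iteration 1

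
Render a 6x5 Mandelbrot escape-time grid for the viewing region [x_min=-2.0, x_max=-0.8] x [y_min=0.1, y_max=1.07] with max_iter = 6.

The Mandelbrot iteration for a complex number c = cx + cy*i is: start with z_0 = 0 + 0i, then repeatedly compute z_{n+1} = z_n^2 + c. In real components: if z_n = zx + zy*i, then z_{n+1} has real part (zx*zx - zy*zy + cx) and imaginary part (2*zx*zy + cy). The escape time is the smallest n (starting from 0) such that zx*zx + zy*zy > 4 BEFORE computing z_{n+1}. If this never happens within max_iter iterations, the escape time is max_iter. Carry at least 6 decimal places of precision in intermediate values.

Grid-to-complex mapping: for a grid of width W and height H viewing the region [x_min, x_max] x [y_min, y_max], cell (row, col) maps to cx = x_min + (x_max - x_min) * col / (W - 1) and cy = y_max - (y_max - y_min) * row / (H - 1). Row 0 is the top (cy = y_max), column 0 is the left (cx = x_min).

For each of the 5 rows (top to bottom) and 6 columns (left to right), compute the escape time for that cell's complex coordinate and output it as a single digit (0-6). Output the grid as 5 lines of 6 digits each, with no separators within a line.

(row=0, col=0): c = -2.0000 + 1.0700i → escape time 1
(row=0, col=1): c = -1.7600 + 1.0700i → escape time 1
(row=0, col=2): c = -1.5200 + 1.0700i → escape time 2
(row=0, col=3): c = -1.2800 + 1.0700i → escape time 3
(row=0, col=4): c = -1.0400 + 1.0700i → escape time 3
(row=0, col=5): c = -0.8000 + 1.0700i → escape time 3
(row=1, col=0): c = -2.0000 + 0.8275i → escape time 1
(row=1, col=1): c = -1.7600 + 0.8275i → escape time 2
(row=1, col=2): c = -1.5200 + 0.8275i → escape time 3
(row=1, col=3): c = -1.2800 + 0.8275i → escape time 3
(row=1, col=4): c = -1.0400 + 0.8275i → escape time 3
(row=1, col=5): c = -0.8000 + 0.8275i → escape time 4
(row=2, col=0): c = -2.0000 + 0.5850i → escape time 1
(row=2, col=1): c = -1.7600 + 0.5850i → escape time 3
(row=2, col=2): c = -1.5200 + 0.5850i → escape time 3
(row=2, col=3): c = -1.2800 + 0.5850i → escape time 3
(row=2, col=4): c = -1.0400 + 0.5850i → escape time 4
(row=2, col=5): c = -0.8000 + 0.5850i → escape time 5
(row=3, col=0): c = -2.0000 + 0.3425i → escape time 1
(row=3, col=1): c = -1.7600 + 0.3425i → escape time 3
(row=3, col=2): c = -1.5200 + 0.3425i → escape time 4
(row=3, col=3): c = -1.2800 + 0.3425i → escape time 6
(row=3, col=4): c = -1.0400 + 0.3425i → escape time 6
(row=3, col=5): c = -0.8000 + 0.3425i → escape time 6
(row=4, col=0): c = -2.0000 + 0.1000i → escape time 1
(row=4, col=1): c = -1.7600 + 0.1000i → escape time 4
(row=4, col=2): c = -1.5200 + 0.1000i → escape time 6
(row=4, col=3): c = -1.2800 + 0.1000i → escape time 6
(row=4, col=4): c = -1.0400 + 0.1000i → escape time 6
(row=4, col=5): c = -0.8000 + 0.1000i → escape time 6

Answer: 112333
123334
133345
134666
146666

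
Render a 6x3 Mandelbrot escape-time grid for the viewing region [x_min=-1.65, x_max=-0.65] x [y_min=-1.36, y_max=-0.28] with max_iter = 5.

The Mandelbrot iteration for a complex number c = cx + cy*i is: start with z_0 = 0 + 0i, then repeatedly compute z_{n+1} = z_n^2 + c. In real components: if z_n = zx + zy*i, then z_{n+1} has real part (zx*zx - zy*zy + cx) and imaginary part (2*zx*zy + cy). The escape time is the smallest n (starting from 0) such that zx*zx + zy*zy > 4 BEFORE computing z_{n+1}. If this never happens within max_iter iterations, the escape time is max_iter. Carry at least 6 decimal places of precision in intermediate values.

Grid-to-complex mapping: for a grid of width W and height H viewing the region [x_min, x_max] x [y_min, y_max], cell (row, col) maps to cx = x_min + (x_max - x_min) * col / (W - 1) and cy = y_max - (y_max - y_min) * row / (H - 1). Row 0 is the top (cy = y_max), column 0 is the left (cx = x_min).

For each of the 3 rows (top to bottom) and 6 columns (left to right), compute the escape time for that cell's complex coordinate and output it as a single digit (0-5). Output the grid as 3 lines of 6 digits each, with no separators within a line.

Answer: 455555
333344
122222

Derivation:
(row=0, col=0): c = -1.6500 + -0.2800i → escape time 4
(row=0, col=1): c = -1.4500 + -0.2800i → escape time 5
(row=0, col=2): c = -1.2500 + -0.2800i → escape time 5
(row=0, col=3): c = -1.0500 + -0.2800i → escape time 5
(row=0, col=4): c = -0.8500 + -0.2800i → escape time 5
(row=0, col=5): c = -0.6500 + -0.2800i → escape time 5
(row=1, col=0): c = -1.6500 + -0.8200i → escape time 3
(row=1, col=1): c = -1.4500 + -0.8200i → escape time 3
(row=1, col=2): c = -1.2500 + -0.8200i → escape time 3
(row=1, col=3): c = -1.0500 + -0.8200i → escape time 3
(row=1, col=4): c = -0.8500 + -0.8200i → escape time 4
(row=1, col=5): c = -0.6500 + -0.8200i → escape time 4
(row=2, col=0): c = -1.6500 + -1.3600i → escape time 1
(row=2, col=1): c = -1.4500 + -1.3600i → escape time 2
(row=2, col=2): c = -1.2500 + -1.3600i → escape time 2
(row=2, col=3): c = -1.0500 + -1.3600i → escape time 2
(row=2, col=4): c = -0.8500 + -1.3600i → escape time 2
(row=2, col=5): c = -0.6500 + -1.3600i → escape time 2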